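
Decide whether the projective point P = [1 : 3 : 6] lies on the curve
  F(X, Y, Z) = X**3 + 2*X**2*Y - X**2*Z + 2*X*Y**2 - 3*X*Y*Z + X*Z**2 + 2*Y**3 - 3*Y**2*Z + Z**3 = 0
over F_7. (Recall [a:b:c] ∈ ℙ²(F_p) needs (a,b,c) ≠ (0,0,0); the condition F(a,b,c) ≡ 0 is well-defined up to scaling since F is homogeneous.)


F(1,3,6) ≡ 4 (mod 7); P is NOT on the curve.

Evaluate F(1, 3, 6) term-by-term (mod 7).
  X**3 ↦ 1·1·1·1 = 1
  2*X**2*Y ↦ 2·1·3·1 = 6
  -X**2*Z ↦ -1·1·1·6 = -6
  2*X*Y**2 ↦ 2·1·9·1 = 18
  -3*X*Y*Z ↦ -3·1·3·6 = -54
  X*Z**2 ↦ 1·1·1·36 = 36
  2*Y**3 ↦ 2·1·27·1 = 54
  -3*Y**2*Z ↦ -3·1·9·6 = -162
  Z**3 ↦ 1·1·1·216 = 216
Sum: F(1, 3, 6) = (1) + (6) + (-6) + (18) + (-54) + (36) + (54) + (-162) + (216) = 109.
Reducing mod 7: 109 ≡ 4 (mod 7).
Since F(a, b, c) ≡ 4 ≠ 0 (mod 7), P does NOT lie on the curve.


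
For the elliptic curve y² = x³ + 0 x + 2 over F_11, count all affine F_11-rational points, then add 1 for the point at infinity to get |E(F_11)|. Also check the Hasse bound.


Affine points = {(1, 5), (1, 6), (4, 0), (6, 3), (6, 8), (7, 2), (7, 9), (9, 4), (9, 7), (10, 1), (10, 10)}; affine count = 11; |E(F_11)| = 12.

Discriminant check: Δ ∝ 4a³ + 27b² = 4·0³ + 27·2² = 4·0 + 27·4 ≡ 9 (mod 11). Nonzero ⇒ E is nonsingular.
For each x ∈ F_11, compute rhs = x³ + 0·x + 2 mod 11, then count y ∈ F_11 with y² ≡ rhs.
  x = 0: rhs = 2, matching y values: none (0 points).
  x = 1: rhs = 3, matching y values: 5, 6 (2 points).
  x = 2: rhs = 10, matching y values: none (0 points).
  x = 3: rhs = 7, matching y values: none (0 points).
  x = 4: rhs = 0, matching y values: 0 (1 points).
  x = 5: rhs = 6, matching y values: none (0 points).
  x = 6: rhs = 9, matching y values: 3, 8 (2 points).
  x = 7: rhs = 4, matching y values: 2, 9 (2 points).
  x = 8: rhs = 8, matching y values: none (0 points).
  x = 9: rhs = 5, matching y values: 4, 7 (2 points).
  x = 10: rhs = 1, matching y values: 1, 10 (2 points).
Total affine count: 11.
Full point count |E(F_11)| = 11 + 1 = 12.
Hasse bound: |12 − (11+1)| = |0| = 0 ≤ 2√11 ≈ 6.6332 ✓.


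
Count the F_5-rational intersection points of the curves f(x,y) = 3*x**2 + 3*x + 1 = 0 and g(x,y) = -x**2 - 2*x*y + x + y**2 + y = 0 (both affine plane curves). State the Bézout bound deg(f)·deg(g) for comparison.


Common zeros: ∅; count = 0; Bézout bound = 4.

deg(f) = 2, deg(g) = 2, so Bézout bound = 4.
Scan x ∈ F_5. For each x, list the y ∈ F_5 with f(x, y) ≡ 0 and those with g(x, y) ≡ 0 (mod 5); the common zeros in that column are the intersection.
  x = 0: f ≡ 0 at y ∈ ∅; g ≡ 0 at y ∈ {0, 4}; common: ∅.
  x = 1: f ≡ 0 at y ∈ ∅; g ≡ 0 at y ∈ {0, 1}; common: ∅.
  x = 2: f ≡ 0 at y ∈ ∅; g ≡ 0 at y ∈ ∅; common: ∅.
  x = 3: f ≡ 0 at y ∈ ∅; g ≡ 0 at y ∈ {1, 4}; common: ∅.
  x = 4: f ≡ 0 at y ∈ ∅; g ≡ 0 at y ∈ ∅; common: ∅.
Collecting: common zeros = ∅, so the count is 0.
Comparison with the Bézout bound: 0 ≤ 4 = deg(f)·deg(g), as expected for curves with no common component (the affine F_5-count falls short of the bound because intersections may lie at infinity, over extension fields, or carry multiplicity).


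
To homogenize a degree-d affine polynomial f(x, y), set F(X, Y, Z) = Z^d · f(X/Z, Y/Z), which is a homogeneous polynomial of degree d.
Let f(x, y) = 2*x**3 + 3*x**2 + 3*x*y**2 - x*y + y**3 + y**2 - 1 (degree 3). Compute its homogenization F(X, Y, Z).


F(X, Y, Z) = 2*X**3 + 3*X**2*Z + 3*X*Y**2 - X*Y*Z + Y**3 + Y**2*Z - Z**3

deg(f) = 3.
Substitute x = X/Z, y = Y/Z into f, then multiply by Z^3.
  monomial 2·x^3·y^0 ↦ 2·X^3·Y^0·Z^0.
  monomial 3·x^2·y^0 ↦ 3·X^2·Y^0·Z^1.
  monomial 3·x^1·y^2 ↦ 3·X^1·Y^2·Z^0.
  monomial -1·x^1·y^1 ↦ -1·X^1·Y^1·Z^1.
  monomial 1·x^0·y^3 ↦ 1·X^0·Y^3·Z^0.
  monomial 1·x^0·y^2 ↦ 1·X^0·Y^2·Z^1.
  monomial -1·x^0·y^0 ↦ -1·X^0·Y^0·Z^3.
Collecting: F(X, Y, Z) = 2*X**3 + 3*X**2*Z + 3*X*Y**2 - X*Y*Z + Y**3 + Y**2*Z - Z**3.


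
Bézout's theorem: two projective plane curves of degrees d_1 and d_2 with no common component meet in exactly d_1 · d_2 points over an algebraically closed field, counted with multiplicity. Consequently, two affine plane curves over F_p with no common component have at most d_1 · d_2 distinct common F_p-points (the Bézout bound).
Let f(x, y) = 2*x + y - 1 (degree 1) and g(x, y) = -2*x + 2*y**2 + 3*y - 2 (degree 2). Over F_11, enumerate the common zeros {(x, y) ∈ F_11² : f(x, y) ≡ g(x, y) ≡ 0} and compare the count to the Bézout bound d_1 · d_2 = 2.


Common zeros: ∅; count = 0; Bézout bound = 2.

deg(f) = 1, deg(g) = 2, so Bézout bound = 2.
Scan x ∈ F_11. For each x, list the y ∈ F_11 with f(x, y) ≡ 0 and those with g(x, y) ≡ 0 (mod 11); the common zeros in that column are the intersection.
  x = 0: f ≡ 0 at y ∈ {1}; g ≡ 0 at y ∈ {6, 9}; common: ∅.
  x = 1: f ≡ 0 at y ∈ {10}; g ≡ 0 at y ∈ ∅; common: ∅.
  x = 2: f ≡ 0 at y ∈ {8}; g ≡ 0 at y ∈ ∅; common: ∅.
  x = 3: f ≡ 0 at y ∈ {6}; g ≡ 0 at y ∈ ∅; common: ∅.
  x = 4: f ≡ 0 at y ∈ {4}; g ≡ 0 at y ∈ {5, 10}; common: ∅.
  x = 5: f ≡ 0 at y ∈ {2}; g ≡ 0 at y ∈ ∅; common: ∅.
  x = 6: f ≡ 0 at y ∈ {0}; g ≡ 0 at y ∈ {2}; common: ∅.
  x = 7: f ≡ 0 at y ∈ {9}; g ≡ 0 at y ∈ {1, 3}; common: ∅.
  x = 8: f ≡ 0 at y ∈ {7}; g ≡ 0 at y ∈ ∅; common: ∅.
  x = 9: f ≡ 0 at y ∈ {5}; g ≡ 0 at y ∈ {7, 8}; common: ∅.
  x = 10: f ≡ 0 at y ∈ {3}; g ≡ 0 at y ∈ {0, 4}; common: ∅.
Collecting: common zeros = ∅, so the count is 0.
Comparison with the Bézout bound: 0 ≤ 2 = deg(f)·deg(g), as expected for curves with no common component (the affine F_11-count falls short of the bound because intersections may lie at infinity, over extension fields, or carry multiplicity).


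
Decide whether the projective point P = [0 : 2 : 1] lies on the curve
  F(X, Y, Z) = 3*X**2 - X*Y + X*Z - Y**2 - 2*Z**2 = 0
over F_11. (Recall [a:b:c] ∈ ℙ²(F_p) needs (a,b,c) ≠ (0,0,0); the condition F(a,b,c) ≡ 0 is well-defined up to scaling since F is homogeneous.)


F(0,2,1) ≡ 5 (mod 11); P is NOT on the curve.

Evaluate F(0, 2, 1) term-by-term (mod 11).
  3*X**2 ↦ 3·0·1·1 = 0
  -X*Y ↦ -1·0·2·1 = 0
  X*Z ↦ 1·0·1·1 = 0
  -Y**2 ↦ -1·1·4·1 = -4
  -2*Z**2 ↦ -2·1·1·1 = -2
Sum: F(0, 2, 1) = (0) + (0) + (0) + (-4) + (-2) = -6.
Reducing mod 11: -6 ≡ 5 (mod 11).
Since F(a, b, c) ≡ 5 ≠ 0 (mod 11), P does NOT lie on the curve.


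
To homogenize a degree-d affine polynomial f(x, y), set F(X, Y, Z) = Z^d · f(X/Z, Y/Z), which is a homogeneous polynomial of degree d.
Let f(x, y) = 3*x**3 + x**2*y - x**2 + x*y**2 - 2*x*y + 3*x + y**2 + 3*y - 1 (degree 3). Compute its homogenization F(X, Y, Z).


F(X, Y, Z) = 3*X**3 + X**2*Y - X**2*Z + X*Y**2 - 2*X*Y*Z + 3*X*Z**2 + Y**2*Z + 3*Y*Z**2 - Z**3

deg(f) = 3.
Substitute x = X/Z, y = Y/Z into f, then multiply by Z^3.
  monomial 3·x^3·y^0 ↦ 3·X^3·Y^0·Z^0.
  monomial 1·x^2·y^1 ↦ 1·X^2·Y^1·Z^0.
  monomial -1·x^2·y^0 ↦ -1·X^2·Y^0·Z^1.
  monomial 1·x^1·y^2 ↦ 1·X^1·Y^2·Z^0.
  monomial -2·x^1·y^1 ↦ -2·X^1·Y^1·Z^1.
  monomial 3·x^1·y^0 ↦ 3·X^1·Y^0·Z^2.
  monomial 1·x^0·y^2 ↦ 1·X^0·Y^2·Z^1.
  monomial 3·x^0·y^1 ↦ 3·X^0·Y^1·Z^2.
  monomial -1·x^0·y^0 ↦ -1·X^0·Y^0·Z^3.
Collecting: F(X, Y, Z) = 3*X**3 + X**2*Y - X**2*Z + X*Y**2 - 2*X*Y*Z + 3*X*Z**2 + Y**2*Z + 3*Y*Z**2 - Z**3.


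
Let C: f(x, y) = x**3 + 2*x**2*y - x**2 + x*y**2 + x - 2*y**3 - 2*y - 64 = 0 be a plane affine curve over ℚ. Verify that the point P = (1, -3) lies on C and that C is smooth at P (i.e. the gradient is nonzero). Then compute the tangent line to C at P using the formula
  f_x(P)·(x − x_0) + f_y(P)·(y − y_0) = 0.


Tangent line at P: -x - 60*y - 179 = 0.

Step 1: f(1, -3) = 0, so P lies on C.
Step 2: partial derivatives
  f_x(x, y) = 3*x**2 + 4*x*y - 2*x + y**2 + 1, f_y(x, y) = 2*x**2 + 2*x*y - 6*y**2 - 2.
  f_x(P) = -1, f_y(P) = -60 (gradient nonzero, so P is smooth).
Step 3: tangent line at P: -1·(x − 1) + -60·(y − -3) = 0.
Expanding: -x - 60*y - 179 = 0.


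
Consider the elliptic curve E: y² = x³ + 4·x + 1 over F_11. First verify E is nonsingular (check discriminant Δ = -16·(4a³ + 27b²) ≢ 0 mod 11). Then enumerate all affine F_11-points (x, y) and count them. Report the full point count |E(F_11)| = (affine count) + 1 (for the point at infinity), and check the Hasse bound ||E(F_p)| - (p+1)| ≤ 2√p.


Affine points = {(0, 1), (0, 10), (4, 2), (4, 9), (5, 5), (5, 6), (7, 3), (7, 8)}; affine count = 8; |E(F_11)| = 9.

Discriminant check: Δ ∝ 4a³ + 27b² = 4·4³ + 27·1² = 4·64 + 27·1 ≡ 8 (mod 11). Nonzero ⇒ E is nonsingular.
For each x ∈ F_11, compute rhs = x³ + 4·x + 1 mod 11, then count y ∈ F_11 with y² ≡ rhs.
  x = 0: rhs = 1, matching y values: 1, 10 (2 points).
  x = 1: rhs = 6, matching y values: none (0 points).
  x = 2: rhs = 6, matching y values: none (0 points).
  x = 3: rhs = 7, matching y values: none (0 points).
  x = 4: rhs = 4, matching y values: 2, 9 (2 points).
  x = 5: rhs = 3, matching y values: 5, 6 (2 points).
  x = 6: rhs = 10, matching y values: none (0 points).
  x = 7: rhs = 9, matching y values: 3, 8 (2 points).
  x = 8: rhs = 6, matching y values: none (0 points).
  x = 9: rhs = 7, matching y values: none (0 points).
  x = 10: rhs = 7, matching y values: none (0 points).
Total affine count: 8.
Full point count |E(F_11)| = 8 + 1 = 9.
Hasse bound: |9 − (11+1)| = |-3| = 3 ≤ 2√11 ≈ 6.6332 ✓.


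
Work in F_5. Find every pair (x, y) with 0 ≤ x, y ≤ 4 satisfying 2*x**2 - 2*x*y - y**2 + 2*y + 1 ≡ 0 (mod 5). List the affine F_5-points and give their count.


Affine F_5-points: {(2, 4)}; count = 1.

For each of the 25 pairs (x, y) ∈ F_5², evaluate f(x, y) mod 5. Record the zeros.
  x = 0: [0↦1, 1↦2, 2↦1, 3↦3, 4↦3]  zeros at y ∈ ∅
  x = 1: [0↦3, 1↦2, 2↦4, 3↦4, 4↦2]  zeros at y ∈ ∅
  x = 2: [0↦4, 1↦1, 2↦1, 3↦4, 4↦0]  zeros at y ∈ {4}
  x = 3: [0↦4, 1↦4, 2↦2, 3↦3, 4↦2]  zeros at y ∈ ∅
  x = 4: [0↦3, 1↦1, 2↦2, 3↦1, 4↦3]  zeros at y ∈ ∅
Collecting zeros: affine points = {(2, 4)}.
Total count |C(F_5)_aff| = 1.


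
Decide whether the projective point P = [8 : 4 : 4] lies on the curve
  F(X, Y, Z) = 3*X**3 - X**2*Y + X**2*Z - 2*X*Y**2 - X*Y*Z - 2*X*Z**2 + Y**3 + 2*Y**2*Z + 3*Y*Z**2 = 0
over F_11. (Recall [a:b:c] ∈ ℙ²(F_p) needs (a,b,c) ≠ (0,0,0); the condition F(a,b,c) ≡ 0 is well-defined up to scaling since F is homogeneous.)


F(8,4,4) ≡ 4 (mod 11); P is NOT on the curve.

Evaluate F(8, 4, 4) term-by-term (mod 11).
  3*X**3 ↦ 3·512·1·1 = 1536
  -X**2*Y ↦ -1·64·4·1 = -256
  X**2*Z ↦ 1·64·1·4 = 256
  -2*X*Y**2 ↦ -2·8·16·1 = -256
  -X*Y*Z ↦ -1·8·4·4 = -128
  -2*X*Z**2 ↦ -2·8·1·16 = -256
  Y**3 ↦ 1·1·64·1 = 64
  2*Y**2*Z ↦ 2·1·16·4 = 128
  3*Y*Z**2 ↦ 3·1·4·16 = 192
Sum: F(8, 4, 4) = (1536) + (-256) + (256) + (-256) + (-128) + (-256) + (64) + (128) + (192) = 1280.
Reducing mod 11: 1280 ≡ 4 (mod 11).
Since F(a, b, c) ≡ 4 ≠ 0 (mod 11), P does NOT lie on the curve.


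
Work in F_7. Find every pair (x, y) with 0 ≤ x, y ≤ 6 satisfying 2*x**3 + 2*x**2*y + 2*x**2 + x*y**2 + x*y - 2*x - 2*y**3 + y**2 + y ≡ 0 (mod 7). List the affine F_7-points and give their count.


Affine F_7-points: {(0, 0), (0, 1), (0, 3), (2, 6), (4, 4), (5, 1), (6, 5)}; count = 7.

For each of the 49 pairs (x, y) ∈ F_7², evaluate f(x, y) mod 7. Record the zeros.
  x = 0: [0↦0, 1↦0, 2↦4, 3↦0, 4↦4, 5↦4, 6↦2]  zeros at y ∈ {0, 1, 3}
  x = 1: [0↦2, 1↦6, 2↦2, 3↦6, 4↦6, 5↦4, 6↦2]  zeros at y ∈ ∅
  x = 2: [0↦6, 1↦4, 2↦3, 3↦5, 4↦5, 5↦5, 6↦0]  zeros at y ∈ {6}
  x = 3: [0↦3, 1↦6, 2↦5, 3↦2, 4↦6, 5↦5, 6↦1]  zeros at y ∈ ∅
  x = 4: [0↦5, 1↦3, 2↦6, 3↦2, 4↦0, 5↦2, 6↦3]  zeros at y ∈ {4}
  x = 5: [0↦3, 1↦0, 2↦4, 3↦3, 4↦6, 5↦1, 6↦4]  zeros at y ∈ {1}
  x = 6: [0↦2, 1↦2, 2↦4, 3↦3, 4↦1, 5↦0, 6↦2]  zeros at y ∈ {5}
Collecting zeros: affine points = {(0, 0), (0, 1), (0, 3), (2, 6), (4, 4), (5, 1), (6, 5)}.
Total count |C(F_7)_aff| = 7.


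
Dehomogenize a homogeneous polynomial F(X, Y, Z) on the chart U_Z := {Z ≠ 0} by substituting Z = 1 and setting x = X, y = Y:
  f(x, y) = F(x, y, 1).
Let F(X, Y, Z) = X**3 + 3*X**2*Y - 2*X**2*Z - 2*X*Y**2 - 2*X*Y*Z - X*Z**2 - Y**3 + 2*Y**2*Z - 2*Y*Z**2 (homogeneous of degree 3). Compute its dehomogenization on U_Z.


f(x, y) = x**3 + 3*x**2*y - 2*x**2 - 2*x*y**2 - 2*x*y - x - y**3 + 2*y**2 - 2*y

On U_Z we set Z = 1. Each monomial c·X^i·Y^j·Z^k in F becomes c·x^i·y^j·1^k = c·x^i·y^j.
Substituting Z = 1: F(X, Y, 1) = x**3 + 3*x**2*y - 2*x**2 - 2*x*y**2 - 2*x*y - x - y**3 + 2*y**2 - 2*y.
Note: deg(f) ≤ deg(F) = 3; strict inequality happens when F is divisible by Z (lost terms).


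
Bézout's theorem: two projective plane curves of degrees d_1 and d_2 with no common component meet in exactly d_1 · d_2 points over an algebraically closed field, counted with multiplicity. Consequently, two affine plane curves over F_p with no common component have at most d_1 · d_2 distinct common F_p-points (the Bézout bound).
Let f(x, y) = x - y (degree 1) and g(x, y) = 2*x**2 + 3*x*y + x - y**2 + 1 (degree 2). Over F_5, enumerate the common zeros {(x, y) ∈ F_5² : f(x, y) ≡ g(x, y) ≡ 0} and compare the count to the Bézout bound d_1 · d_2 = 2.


Common zeros: {(3, 3)}; count = 1; Bézout bound = 2.

deg(f) = 1, deg(g) = 2, so Bézout bound = 2.
Scan x ∈ F_5. For each x, list the y ∈ F_5 with f(x, y) ≡ 0 and those with g(x, y) ≡ 0 (mod 5); the common zeros in that column are the intersection.
  x = 0: f ≡ 0 at y ∈ {0}; g ≡ 0 at y ∈ {1, 4}; common: ∅.
  x = 1: f ≡ 0 at y ∈ {1}; g ≡ 0 at y ∈ {4}; common: ∅.
  x = 2: f ≡ 0 at y ∈ {2}; g ≡ 0 at y ∈ {3}; common: ∅.
  x = 3: f ≡ 0 at y ∈ {3}; g ≡ 0 at y ∈ {1, 3}; common: {3}.
  x = 4: f ≡ 0 at y ∈ {4}; g ≡ 0 at y ∈ ∅; common: ∅.
Collecting: common zeros = {(3, 3)}, so the count is 1.
Comparison with the Bézout bound: 1 ≤ 2 = deg(f)·deg(g), as expected for curves with no common component (the affine F_5-count falls short of the bound because intersections may lie at infinity, over extension fields, or carry multiplicity).


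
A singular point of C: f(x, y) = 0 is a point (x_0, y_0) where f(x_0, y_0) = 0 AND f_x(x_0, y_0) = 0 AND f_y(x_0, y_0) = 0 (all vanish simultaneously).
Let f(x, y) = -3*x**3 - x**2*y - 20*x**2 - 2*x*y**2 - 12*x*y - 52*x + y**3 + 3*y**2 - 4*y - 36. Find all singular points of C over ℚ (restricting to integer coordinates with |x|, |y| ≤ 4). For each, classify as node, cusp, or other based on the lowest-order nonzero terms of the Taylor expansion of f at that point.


Singular points: {(-2, -2)}; classification: cusp.

Compute partial derivatives:
  f_x = -9*x**2 - 2*x*y - 40*x - 2*y**2 - 12*y - 52.
  f_y = -x**2 - 4*x*y - 12*x + 3*y**2 + 6*y - 4.
Scan x_0 ∈ {−4, ..., 4}. For each x_0, f_y(x_0, y) is a polynomial in y; find its integer roots y ∈ {−4, ..., 4}, then test f_x and f at those candidates.
  x = -4: f_y(-4, y) = 3*y**2 + 22*y + 28; no integer root y with |y| ≤ 4.
  x = -3: f_y(-3, y) = 3*y**2 + 18*y + 23; no integer root y with |y| ≤ 4.
  x = -2: f_y(-2, y) = 3*y**2 + 14*y + 16; vanishes at y ∈ {-2}. (-2, -2): f_x = 0, f = 0 — SINGULAR.
  x = -1: f_y(-1, y) = 3*y**2 + 10*y + 7; vanishes at y ∈ {-1}. (-1, -1): f_x = -13 ≠ 0.
  x = 0: f_y(0, y) = 3*y**2 + 6*y - 4; no integer root y with |y| ≤ 4.
  x = 1: f_y(1, y) = 3*y**2 + 2*y - 17; no integer root y with |y| ≤ 4.
  x = 2: f_y(2, y) = 3*y**2 - 2*y - 32; no integer root y with |y| ≤ 4.
  x = 3: f_y(3, y) = 3*y**2 - 6*y - 49; no integer root y with |y| ≤ 4.
  x = 4: f_y(4, y) = 3*y**2 - 10*y - 68; no integer root y with |y| ≤ 4.
Only singular point on the grid: (-2, -2).
Classify: substitute x = -2 + u, y = -2 + v and expand: f = -3*u**3 - u**2*v - 2*u*v**2 + v**3 + v**2.
No constant or linear terms (consistent with a singular point). Quadratic part: v**2. Cubic part: -3*u**3 - u**2*v - 2*u*v**2 + v**3.
The quadratic part v**2 is a perfect square, so there is a single (double) tangent line v = 0, i.e. y = -2. Restricting the cubic part to that line (v = 0) leaves -3*u**3 ≠ 0, so f is not divisible by v and the branch is v² ≈ 3*u**3 to lowest order — this is a cusp.
Classification: cusp.


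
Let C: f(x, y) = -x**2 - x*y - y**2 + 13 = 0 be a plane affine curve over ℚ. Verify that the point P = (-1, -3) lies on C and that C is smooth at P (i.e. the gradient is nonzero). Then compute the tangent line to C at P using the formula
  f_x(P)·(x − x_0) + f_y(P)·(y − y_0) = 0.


Tangent line at P: 5*x + 7*y + 26 = 0.

Step 1: f(-1, -3) = 0, so P lies on C.
Step 2: partial derivatives
  f_x(x, y) = -2*x - y, f_y(x, y) = -x - 2*y.
  f_x(P) = 5, f_y(P) = 7 (gradient nonzero, so P is smooth).
Step 3: tangent line at P: 5·(x − -1) + 7·(y − -3) = 0.
Expanding: 5*x + 7*y + 26 = 0.


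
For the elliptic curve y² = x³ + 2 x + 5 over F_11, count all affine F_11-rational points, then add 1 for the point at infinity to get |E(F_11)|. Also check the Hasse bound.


Affine points = {(0, 4), (0, 7), (3, 4), (3, 7), (4, 0), (8, 4), (8, 7), (9, 2), (9, 9)}; affine count = 9; |E(F_11)| = 10.

Discriminant check: Δ ∝ 4a³ + 27b² = 4·2³ + 27·5² = 4·8 + 27·25 ≡ 3 (mod 11). Nonzero ⇒ E is nonsingular.
For each x ∈ F_11, compute rhs = x³ + 2·x + 5 mod 11, then count y ∈ F_11 with y² ≡ rhs.
  x = 0: rhs = 5, matching y values: 4, 7 (2 points).
  x = 1: rhs = 8, matching y values: none (0 points).
  x = 2: rhs = 6, matching y values: none (0 points).
  x = 3: rhs = 5, matching y values: 4, 7 (2 points).
  x = 4: rhs = 0, matching y values: 0 (1 points).
  x = 5: rhs = 8, matching y values: none (0 points).
  x = 6: rhs = 2, matching y values: none (0 points).
  x = 7: rhs = 10, matching y values: none (0 points).
  x = 8: rhs = 5, matching y values: 4, 7 (2 points).
  x = 9: rhs = 4, matching y values: 2, 9 (2 points).
  x = 10: rhs = 2, matching y values: none (0 points).
Total affine count: 9.
Full point count |E(F_11)| = 9 + 1 = 10.
Hasse bound: |10 − (11+1)| = |-2| = 2 ≤ 2√11 ≈ 6.6332 ✓.


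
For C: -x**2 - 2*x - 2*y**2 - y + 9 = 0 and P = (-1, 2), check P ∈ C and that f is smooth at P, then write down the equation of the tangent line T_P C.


Tangent line at P: 18 - 9*y = 0.

Step 1: f(-1, 2) = 0, so P lies on C.
Step 2: partial derivatives
  f_x(x, y) = -2*x - 2, f_y(x, y) = -4*y - 1.
  f_x(P) = 0, f_y(P) = -9 (gradient nonzero, so P is smooth).
Step 3: tangent line at P: 0·(x − -1) + -9·(y − 2) = 0.
Expanding: 18 - 9*y = 0.


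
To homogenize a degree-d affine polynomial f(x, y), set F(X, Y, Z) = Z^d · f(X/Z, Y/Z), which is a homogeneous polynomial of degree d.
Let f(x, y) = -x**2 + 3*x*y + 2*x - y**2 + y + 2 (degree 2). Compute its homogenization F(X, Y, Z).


F(X, Y, Z) = -X**2 + 3*X*Y + 2*X*Z - Y**2 + Y*Z + 2*Z**2

deg(f) = 2.
Substitute x = X/Z, y = Y/Z into f, then multiply by Z^2.
  monomial -1·x^2·y^0 ↦ -1·X^2·Y^0·Z^0.
  monomial 3·x^1·y^1 ↦ 3·X^1·Y^1·Z^0.
  monomial 2·x^1·y^0 ↦ 2·X^1·Y^0·Z^1.
  monomial -1·x^0·y^2 ↦ -1·X^0·Y^2·Z^0.
  monomial 1·x^0·y^1 ↦ 1·X^0·Y^1·Z^1.
  monomial 2·x^0·y^0 ↦ 2·X^0·Y^0·Z^2.
Collecting: F(X, Y, Z) = -X**2 + 3*X*Y + 2*X*Z - Y**2 + Y*Z + 2*Z**2.


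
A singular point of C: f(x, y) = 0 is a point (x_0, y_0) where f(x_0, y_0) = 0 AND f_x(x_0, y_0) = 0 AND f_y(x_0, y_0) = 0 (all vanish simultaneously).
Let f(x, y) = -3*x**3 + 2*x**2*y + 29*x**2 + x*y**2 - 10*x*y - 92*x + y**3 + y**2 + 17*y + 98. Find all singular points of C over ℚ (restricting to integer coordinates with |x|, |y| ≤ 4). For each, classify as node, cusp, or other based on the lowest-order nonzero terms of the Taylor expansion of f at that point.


Singular points: {(3, -1)}; classification: cusp.

Compute partial derivatives:
  f_x = -9*x**2 + 4*x*y + 58*x + y**2 - 10*y - 92.
  f_y = 2*x**2 + 2*x*y - 10*x + 3*y**2 + 2*y + 17.
Scan x_0 ∈ {−4, ..., 4}. For each x_0, f_y(x_0, y) is a polynomial in y; find its integer roots y ∈ {−4, ..., 4}, then test f_x and f at those candidates.
  x = -4: f_y(-4, y) = 3*y**2 - 6*y + 89; no integer root y with |y| ≤ 4.
  x = -3: f_y(-3, y) = 3*y**2 - 4*y + 65; no integer root y with |y| ≤ 4.
  x = -2: f_y(-2, y) = 3*y**2 - 2*y + 45; no integer root y with |y| ≤ 4.
  x = -1: f_y(-1, y) = 3*y**2 + 29; no integer root y with |y| ≤ 4.
  x = 0: f_y(0, y) = 3*y**2 + 2*y + 17; no integer root y with |y| ≤ 4.
  x = 1: f_y(1, y) = 3*y**2 + 4*y + 9; no integer root y with |y| ≤ 4.
  x = 2: f_y(2, y) = 3*y**2 + 6*y + 5; no integer root y with |y| ≤ 4.
  x = 3: f_y(3, y) = 3*y**2 + 8*y + 5; vanishes at y ∈ {-1}. (3, -1): f_x = 0, f = 0 — SINGULAR.
  x = 4: f_y(4, y) = 3*y**2 + 10*y + 9; no integer root y with |y| ≤ 4.
Only singular point on the grid: (3, -1).
Classify: substitute x = 3 + u, y = -1 + v and expand: f = -3*u**3 + 2*u**2*v + u*v**2 + v**3 + v**2.
No constant or linear terms (consistent with a singular point). Quadratic part: v**2. Cubic part: -3*u**3 + 2*u**2*v + u*v**2 + v**3.
The quadratic part v**2 is a perfect square, so there is a single (double) tangent line v = 0, i.e. y = -1. Restricting the cubic part to that line (v = 0) leaves -3*u**3 ≠ 0, so f is not divisible by v and the branch is v² ≈ 3*u**3 to lowest order — this is a cusp.
Classification: cusp.


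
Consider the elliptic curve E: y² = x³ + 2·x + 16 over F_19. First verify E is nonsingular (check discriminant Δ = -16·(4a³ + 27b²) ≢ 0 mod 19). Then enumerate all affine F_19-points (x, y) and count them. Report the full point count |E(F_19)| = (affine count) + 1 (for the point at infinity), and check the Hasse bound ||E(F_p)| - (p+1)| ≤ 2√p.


Affine points = {(0, 4), (0, 15), (1, 0), (2, 3), (2, 16), (3, 7), (3, 12), (6, 4), (6, 15), (11, 1), (11, 18), (12, 1), (12, 18), (13, 4), (13, 15), (15, 1), (15, 18), (17, 2), (17, 17)}; affine count = 19; |E(F_19)| = 20.

Discriminant check: Δ ∝ 4a³ + 27b² = 4·2³ + 27·16² = 4·8 + 27·256 ≡ 9 (mod 19). Nonzero ⇒ E is nonsingular.
For each x ∈ F_19, compute rhs = x³ + 2·x + 16 mod 19, then count y ∈ F_19 with y² ≡ rhs.
  x = 0: rhs = 16, matching y values: 4, 15 (2 points).
  x = 1: rhs = 0, matching y values: 0 (1 points).
  x = 2: rhs = 9, matching y values: 3, 16 (2 points).
  x = 3: rhs = 11, matching y values: 7, 12 (2 points).
  x = 4: rhs = 12, matching y values: none (0 points).
  x = 5: rhs = 18, matching y values: none (0 points).
  x = 6: rhs = 16, matching y values: 4, 15 (2 points).
  x = 7: rhs = 12, matching y values: none (0 points).
  x = 8: rhs = 12, matching y values: none (0 points).
  x = 9: rhs = 3, matching y values: none (0 points).
  x = 10: rhs = 10, matching y values: none (0 points).
  x = 11: rhs = 1, matching y values: 1, 18 (2 points).
  x = 12: rhs = 1, matching y values: 1, 18 (2 points).
  x = 13: rhs = 16, matching y values: 4, 15 (2 points).
  x = 14: rhs = 14, matching y values: none (0 points).
  x = 15: rhs = 1, matching y values: 1, 18 (2 points).
  x = 16: rhs = 2, matching y values: none (0 points).
  x = 17: rhs = 4, matching y values: 2, 17 (2 points).
  x = 18: rhs = 13, matching y values: none (0 points).
Total affine count: 19.
Full point count |E(F_19)| = 19 + 1 = 20.
Hasse bound: |20 − (19+1)| = |0| = 0 ≤ 2√19 ≈ 8.7178 ✓.


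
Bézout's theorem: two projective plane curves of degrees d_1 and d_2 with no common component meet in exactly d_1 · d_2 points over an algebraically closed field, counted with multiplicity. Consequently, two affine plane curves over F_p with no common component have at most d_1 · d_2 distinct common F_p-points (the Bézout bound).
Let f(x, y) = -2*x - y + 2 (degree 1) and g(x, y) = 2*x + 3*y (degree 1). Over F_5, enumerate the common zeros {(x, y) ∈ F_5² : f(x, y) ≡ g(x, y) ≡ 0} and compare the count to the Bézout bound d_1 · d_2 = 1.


Common zeros: {(4, 4)}; count = 1; Bézout bound = 1.

deg(f) = 1, deg(g) = 1, so Bézout bound = 1.
Scan x ∈ F_5. For each x, list the y ∈ F_5 with f(x, y) ≡ 0 and those with g(x, y) ≡ 0 (mod 5); the common zeros in that column are the intersection.
  x = 0: f ≡ 0 at y ∈ {2}; g ≡ 0 at y ∈ {0}; common: ∅.
  x = 1: f ≡ 0 at y ∈ {0}; g ≡ 0 at y ∈ {1}; common: ∅.
  x = 2: f ≡ 0 at y ∈ {3}; g ≡ 0 at y ∈ {2}; common: ∅.
  x = 3: f ≡ 0 at y ∈ {1}; g ≡ 0 at y ∈ {3}; common: ∅.
  x = 4: f ≡ 0 at y ∈ {4}; g ≡ 0 at y ∈ {4}; common: {4}.
Collecting: common zeros = {(4, 4)}, so the count is 1.
Comparison with the Bézout bound: 1 ≤ 1 = deg(f)·deg(g), as expected for curves with no common component (the bound is attained).


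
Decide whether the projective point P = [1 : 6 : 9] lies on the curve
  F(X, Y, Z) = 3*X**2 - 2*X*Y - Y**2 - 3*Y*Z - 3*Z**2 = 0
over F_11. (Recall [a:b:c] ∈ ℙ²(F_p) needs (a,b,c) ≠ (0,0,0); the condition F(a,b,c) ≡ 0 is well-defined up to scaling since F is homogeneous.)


F(1,6,9) ≡ 1 (mod 11); P is NOT on the curve.

Evaluate F(1, 6, 9) term-by-term (mod 11).
  3*X**2 ↦ 3·1·1·1 = 3
  -2*X*Y ↦ -2·1·6·1 = -12
  -Y**2 ↦ -1·1·36·1 = -36
  -3*Y*Z ↦ -3·1·6·9 = -162
  -3*Z**2 ↦ -3·1·1·81 = -243
Sum: F(1, 6, 9) = (3) + (-12) + (-36) + (-162) + (-243) = -450.
Reducing mod 11: -450 ≡ 1 (mod 11).
Since F(a, b, c) ≡ 1 ≠ 0 (mod 11), P does NOT lie on the curve.


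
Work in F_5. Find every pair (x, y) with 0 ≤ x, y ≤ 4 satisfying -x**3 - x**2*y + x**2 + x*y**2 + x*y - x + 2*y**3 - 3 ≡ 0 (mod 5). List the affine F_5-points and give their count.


Affine F_5-points: {(0, 4), (1, 4), (3, 1), (4, 0)}; count = 4.

For each of the 25 pairs (x, y) ∈ F_5², evaluate f(x, y) mod 5. Record the zeros.
  x = 0: [0↦2, 1↦4, 2↦3, 3↦1, 4↦0]  zeros at y ∈ {4}
  x = 1: [0↦1, 1↦4, 2↦1, 3↦4, 4↦0]  zeros at y ∈ {4}
  x = 2: [0↦1, 1↦3, 2↦1, 3↦2, 4↦3]  zeros at y ∈ ∅
  x = 3: [0↦1, 1↦0, 2↦2, 3↦4, 4↦3]  zeros at y ∈ {1}
  x = 4: [0↦0, 1↦4, 2↦3, 3↦4, 4↦4]  zeros at y ∈ {0}
Collecting zeros: affine points = {(0, 4), (1, 4), (3, 1), (4, 0)}.
Total count |C(F_5)_aff| = 4.


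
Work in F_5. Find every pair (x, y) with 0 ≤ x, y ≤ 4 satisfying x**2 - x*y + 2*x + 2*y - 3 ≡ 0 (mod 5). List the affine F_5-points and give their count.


Affine F_5-points: {(0, 4), (1, 0), (2, 0), (2, 1), (2, 2), (2, 3), (2, 4), (3, 2), (4, 3)}; count = 9.

For each of the 25 pairs (x, y) ∈ F_5², evaluate f(x, y) mod 5. Record the zeros.
  x = 0: [0↦2, 1↦4, 2↦1, 3↦3, 4↦0]  zeros at y ∈ {4}
  x = 1: [0↦0, 1↦1, 2↦2, 3↦3, 4↦4]  zeros at y ∈ {0}
  x = 2: [0↦0, 1↦0, 2↦0, 3↦0, 4↦0]  zeros at y ∈ {0, 1, 2, 3, 4}
  x = 3: [0↦2, 1↦1, 2↦0, 3↦4, 4↦3]  zeros at y ∈ {2}
  x = 4: [0↦1, 1↦4, 2↦2, 3↦0, 4↦3]  zeros at y ∈ {3}
Collecting zeros: affine points = {(0, 4), (1, 0), (2, 0), (2, 1), (2, 2), (2, 3), (2, 4), (3, 2), (4, 3)}.
Total count |C(F_5)_aff| = 9.


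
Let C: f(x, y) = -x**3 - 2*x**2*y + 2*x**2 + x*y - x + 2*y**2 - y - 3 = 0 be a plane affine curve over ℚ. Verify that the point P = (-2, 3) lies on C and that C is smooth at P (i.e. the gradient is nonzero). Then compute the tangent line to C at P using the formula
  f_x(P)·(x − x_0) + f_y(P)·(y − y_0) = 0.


Tangent line at P: 6*x + y + 9 = 0.

Step 1: f(-2, 3) = 0, so P lies on C.
Step 2: partial derivatives
  f_x(x, y) = -3*x**2 - 4*x*y + 4*x + y - 1, f_y(x, y) = -2*x**2 + x + 4*y - 1.
  f_x(P) = 6, f_y(P) = 1 (gradient nonzero, so P is smooth).
Step 3: tangent line at P: 6·(x − -2) + 1·(y − 3) = 0.
Expanding: 6*x + y + 9 = 0.


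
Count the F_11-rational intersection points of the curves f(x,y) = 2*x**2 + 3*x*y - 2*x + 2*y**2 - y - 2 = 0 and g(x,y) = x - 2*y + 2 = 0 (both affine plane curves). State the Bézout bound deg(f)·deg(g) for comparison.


Common zeros: {(1, 7), (8, 5)}; count = 2; Bézout bound = 2.

deg(f) = 2, deg(g) = 1, so Bézout bound = 2.
Scan x ∈ F_11. For each x, list the y ∈ F_11 with f(x, y) ≡ 0 and those with g(x, y) ≡ 0 (mod 11); the common zeros in that column are the intersection.
  x = 0: f ≡ 0 at y ∈ ∅; g ≡ 0 at y ∈ {1}; common: ∅.
  x = 1: f ≡ 0 at y ∈ {3, 7}; g ≡ 0 at y ∈ {7}; common: {7}.
  x = 2: f ≡ 0 at y ∈ {5, 9}; g ≡ 0 at y ∈ {2}; common: ∅.
  x = 3: f ≡ 0 at y ∈ ∅; g ≡ 0 at y ∈ {8}; common: ∅.
  x = 4: f ≡ 0 at y ∈ {0}; g ≡ 0 at y ∈ {3}; common: ∅.
  x = 5: f ≡ 0 at y ∈ ∅; g ≡ 0 at y ∈ {9}; common: ∅.
  x = 6: f ≡ 0 at y ∈ {1, 7}; g ≡ 0 at y ∈ {4}; common: ∅.
  x = 7: f ≡ 0 at y ∈ ∅; g ≡ 0 at y ∈ {10}; common: ∅.
  x = 8: f ≡ 0 at y ∈ {0, 5}; g ≡ 0 at y ∈ {5}; common: {5}.
  x = 9: f ≡ 0 at y ∈ ∅; g ≡ 0 at y ∈ {0}; common: ∅.
  x = 10: f ≡ 0 at y ∈ {1}; g ≡ 0 at y ∈ {6}; common: ∅.
Collecting: common zeros = {(1, 7), (8, 5)}, so the count is 2.
Comparison with the Bézout bound: 2 ≤ 2 = deg(f)·deg(g), as expected for curves with no common component (the bound is attained).


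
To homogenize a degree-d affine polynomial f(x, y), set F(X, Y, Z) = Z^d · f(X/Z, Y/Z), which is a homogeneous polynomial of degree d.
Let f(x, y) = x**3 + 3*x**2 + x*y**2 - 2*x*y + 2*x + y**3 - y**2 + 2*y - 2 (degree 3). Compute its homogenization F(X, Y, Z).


F(X, Y, Z) = X**3 + 3*X**2*Z + X*Y**2 - 2*X*Y*Z + 2*X*Z**2 + Y**3 - Y**2*Z + 2*Y*Z**2 - 2*Z**3

deg(f) = 3.
Substitute x = X/Z, y = Y/Z into f, then multiply by Z^3.
  monomial 1·x^3·y^0 ↦ 1·X^3·Y^0·Z^0.
  monomial 3·x^2·y^0 ↦ 3·X^2·Y^0·Z^1.
  monomial 1·x^1·y^2 ↦ 1·X^1·Y^2·Z^0.
  monomial -2·x^1·y^1 ↦ -2·X^1·Y^1·Z^1.
  monomial 2·x^1·y^0 ↦ 2·X^1·Y^0·Z^2.
  monomial 1·x^0·y^3 ↦ 1·X^0·Y^3·Z^0.
  monomial -1·x^0·y^2 ↦ -1·X^0·Y^2·Z^1.
  monomial 2·x^0·y^1 ↦ 2·X^0·Y^1·Z^2.
  monomial -2·x^0·y^0 ↦ -2·X^0·Y^0·Z^3.
Collecting: F(X, Y, Z) = X**3 + 3*X**2*Z + X*Y**2 - 2*X*Y*Z + 2*X*Z**2 + Y**3 - Y**2*Z + 2*Y*Z**2 - 2*Z**3.


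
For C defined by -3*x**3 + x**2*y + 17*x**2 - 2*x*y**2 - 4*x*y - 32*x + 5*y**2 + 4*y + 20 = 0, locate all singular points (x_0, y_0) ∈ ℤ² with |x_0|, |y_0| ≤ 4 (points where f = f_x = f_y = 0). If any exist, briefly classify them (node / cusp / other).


Singular points: {(2, 0)}; classification: node.

Compute partial derivatives:
  f_x = -9*x**2 + 2*x*y + 34*x - 2*y**2 - 4*y - 32.
  f_y = x**2 - 4*x*y - 4*x + 10*y + 4.
Scan x_0 ∈ {−4, ..., 4}. For each x_0, f_y(x_0, y) is a polynomial in y; find its integer roots y ∈ {−4, ..., 4}, then test f_x and f at those candidates.
  x = -4: f_y(-4, y) = 26*y + 36; no integer root y with |y| ≤ 4.
  x = -3: f_y(-3, y) = 22*y + 25; no integer root y with |y| ≤ 4.
  x = -2: f_y(-2, y) = 18*y + 16; no integer root y with |y| ≤ 4.
  x = -1: f_y(-1, y) = 14*y + 9; no integer root y with |y| ≤ 4.
  x = 0: f_y(0, y) = 10*y + 4; no integer root y with |y| ≤ 4.
  x = 1: f_y(1, y) = 6*y + 1; no integer root y with |y| ≤ 4.
  x = 2: f_y(2, y) = 2*y; vanishes at y ∈ {0}. (2, 0): f_x = 0, f = 0 — SINGULAR.
  x = 3: f_y(3, y) = 1 - 2*y; no integer root y with |y| ≤ 4.
  x = 4: f_y(4, y) = 4 - 6*y; no integer root y with |y| ≤ 4.
Only singular point on the grid: (2, 0).
Classify: substitute x = 2 + u, y = 0 + v and expand: f = -3*u**3 + u**2*v - u**2 - 2*u*v**2 + v**2.
No constant or linear terms (consistent with a singular point). Quadratic part: -u**2 + v**2. Cubic part: -3*u**3 + u**2*v - 2*u*v**2.
The quadratic part v**2 - u**2 = (v − u)(v + u) splits into two distinct linear factors, so there are two distinct tangent lines y − 0 = ±(x − 2) — this is a node (ordinary double point).
Classification: node.


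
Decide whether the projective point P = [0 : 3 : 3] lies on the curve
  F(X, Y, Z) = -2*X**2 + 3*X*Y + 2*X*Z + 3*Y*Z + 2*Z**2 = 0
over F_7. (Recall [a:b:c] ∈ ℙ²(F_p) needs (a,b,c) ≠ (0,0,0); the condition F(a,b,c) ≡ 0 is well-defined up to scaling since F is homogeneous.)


F(0,3,3) ≡ 3 (mod 7); P is NOT on the curve.

Evaluate F(0, 3, 3) term-by-term (mod 7).
  -2*X**2 ↦ -2·0·1·1 = 0
  3*X*Y ↦ 3·0·3·1 = 0
  2*X*Z ↦ 2·0·1·3 = 0
  3*Y*Z ↦ 3·1·3·3 = 27
  2*Z**2 ↦ 2·1·1·9 = 18
Sum: F(0, 3, 3) = (0) + (0) + (0) + (27) + (18) = 45.
Reducing mod 7: 45 ≡ 3 (mod 7).
Since F(a, b, c) ≡ 3 ≠ 0 (mod 7), P does NOT lie on the curve.


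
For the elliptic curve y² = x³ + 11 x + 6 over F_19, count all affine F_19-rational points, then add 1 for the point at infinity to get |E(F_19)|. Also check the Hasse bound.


Affine points = {(0, 5), (0, 14), (2, 6), (2, 13), (3, 3), (3, 16), (4, 0), (8, 6), (8, 13), (9, 6), (9, 13), (12, 2), (12, 17), (13, 3), (13, 16), (14, 4), (14, 15)}; affine count = 17; |E(F_19)| = 18.

Discriminant check: Δ ∝ 4a³ + 27b² = 4·11³ + 27·6² = 4·1331 + 27·36 ≡ 7 (mod 19). Nonzero ⇒ E is nonsingular.
For each x ∈ F_19, compute rhs = x³ + 11·x + 6 mod 19, then count y ∈ F_19 with y² ≡ rhs.
  x = 0: rhs = 6, matching y values: 5, 14 (2 points).
  x = 1: rhs = 18, matching y values: none (0 points).
  x = 2: rhs = 17, matching y values: 6, 13 (2 points).
  x = 3: rhs = 9, matching y values: 3, 16 (2 points).
  x = 4: rhs = 0, matching y values: 0 (1 points).
  x = 5: rhs = 15, matching y values: none (0 points).
  x = 6: rhs = 3, matching y values: none (0 points).
  x = 7: rhs = 8, matching y values: none (0 points).
  x = 8: rhs = 17, matching y values: 6, 13 (2 points).
  x = 9: rhs = 17, matching y values: 6, 13 (2 points).
  x = 10: rhs = 14, matching y values: none (0 points).
  x = 11: rhs = 14, matching y values: none (0 points).
  x = 12: rhs = 4, matching y values: 2, 17 (2 points).
  x = 13: rhs = 9, matching y values: 3, 16 (2 points).
  x = 14: rhs = 16, matching y values: 4, 15 (2 points).
  x = 15: rhs = 12, matching y values: none (0 points).
  x = 16: rhs = 3, matching y values: none (0 points).
  x = 17: rhs = 14, matching y values: none (0 points).
  x = 18: rhs = 13, matching y values: none (0 points).
Total affine count: 17.
Full point count |E(F_19)| = 17 + 1 = 18.
Hasse bound: |18 − (19+1)| = |-2| = 2 ≤ 2√19 ≈ 8.7178 ✓.


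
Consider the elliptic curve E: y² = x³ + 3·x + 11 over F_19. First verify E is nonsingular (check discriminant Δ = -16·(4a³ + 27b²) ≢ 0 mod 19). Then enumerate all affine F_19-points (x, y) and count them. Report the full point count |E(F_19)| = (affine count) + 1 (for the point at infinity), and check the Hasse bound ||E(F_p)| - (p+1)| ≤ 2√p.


Affine points = {(0, 7), (0, 12), (2, 5), (2, 14), (3, 3), (3, 16), (4, 7), (4, 12), (6, 6), (6, 13), (9, 8), (9, 11), (11, 8), (11, 11), (13, 9), (13, 10), (14, 2), (14, 17), (15, 7), (15, 12), (17, 4), (17, 15), (18, 8), (18, 11)}; affine count = 24; |E(F_19)| = 25.

Discriminant check: Δ ∝ 4a³ + 27b² = 4·3³ + 27·11² = 4·27 + 27·121 ≡ 12 (mod 19). Nonzero ⇒ E is nonsingular.
For each x ∈ F_19, compute rhs = x³ + 3·x + 11 mod 19, then count y ∈ F_19 with y² ≡ rhs.
  x = 0: rhs = 11, matching y values: 7, 12 (2 points).
  x = 1: rhs = 15, matching y values: none (0 points).
  x = 2: rhs = 6, matching y values: 5, 14 (2 points).
  x = 3: rhs = 9, matching y values: 3, 16 (2 points).
  x = 4: rhs = 11, matching y values: 7, 12 (2 points).
  x = 5: rhs = 18, matching y values: none (0 points).
  x = 6: rhs = 17, matching y values: 6, 13 (2 points).
  x = 7: rhs = 14, matching y values: none (0 points).
  x = 8: rhs = 15, matching y values: none (0 points).
  x = 9: rhs = 7, matching y values: 8, 11 (2 points).
  x = 10: rhs = 15, matching y values: none (0 points).
  x = 11: rhs = 7, matching y values: 8, 11 (2 points).
  x = 12: rhs = 8, matching y values: none (0 points).
  x = 13: rhs = 5, matching y values: 9, 10 (2 points).
  x = 14: rhs = 4, matching y values: 2, 17 (2 points).
  x = 15: rhs = 11, matching y values: 7, 12 (2 points).
  x = 16: rhs = 13, matching y values: none (0 points).
  x = 17: rhs = 16, matching y values: 4, 15 (2 points).
  x = 18: rhs = 7, matching y values: 8, 11 (2 points).
Total affine count: 24.
Full point count |E(F_19)| = 24 + 1 = 25.
Hasse bound: |25 − (19+1)| = |5| = 5 ≤ 2√19 ≈ 8.7178 ✓.


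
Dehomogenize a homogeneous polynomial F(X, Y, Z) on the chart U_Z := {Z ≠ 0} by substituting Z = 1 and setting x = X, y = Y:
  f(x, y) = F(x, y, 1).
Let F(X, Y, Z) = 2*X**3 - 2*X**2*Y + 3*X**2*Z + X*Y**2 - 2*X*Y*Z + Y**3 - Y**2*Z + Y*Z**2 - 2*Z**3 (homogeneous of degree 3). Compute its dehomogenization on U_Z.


f(x, y) = 2*x**3 - 2*x**2*y + 3*x**2 + x*y**2 - 2*x*y + y**3 - y**2 + y - 2

On U_Z we set Z = 1. Each monomial c·X^i·Y^j·Z^k in F becomes c·x^i·y^j·1^k = c·x^i·y^j.
Substituting Z = 1: F(X, Y, 1) = 2*x**3 - 2*x**2*y + 3*x**2 + x*y**2 - 2*x*y + y**3 - y**2 + y - 2.
Note: deg(f) ≤ deg(F) = 3; strict inequality happens when F is divisible by Z (lost terms).


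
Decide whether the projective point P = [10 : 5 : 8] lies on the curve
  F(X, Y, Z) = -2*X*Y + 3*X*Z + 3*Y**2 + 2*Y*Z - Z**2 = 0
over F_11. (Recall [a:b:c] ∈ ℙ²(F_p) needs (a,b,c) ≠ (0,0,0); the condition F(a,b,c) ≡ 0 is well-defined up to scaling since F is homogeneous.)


F(10,5,8) ≡ 0 (mod 11); P is on the curve.

Evaluate F(10, 5, 8) term-by-term (mod 11).
  -2*X*Y ↦ -2·10·5·1 = -100
  3*X*Z ↦ 3·10·1·8 = 240
  3*Y**2 ↦ 3·1·25·1 = 75
  2*Y*Z ↦ 2·1·5·8 = 80
  -Z**2 ↦ -1·1·1·64 = -64
Sum: F(10, 5, 8) = (-100) + (240) + (75) + (80) + (-64) = 231.
Reducing mod 11: 231 ≡ 0 (mod 11).
Since F(a, b, c) ≡ 0 (mod 11), P lies on the curve.


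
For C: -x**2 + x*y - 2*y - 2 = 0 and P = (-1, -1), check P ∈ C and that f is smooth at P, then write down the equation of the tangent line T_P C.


Tangent line at P: x - 3*y - 2 = 0.

Step 1: f(-1, -1) = 0, so P lies on C.
Step 2: partial derivatives
  f_x(x, y) = -2*x + y, f_y(x, y) = x - 2.
  f_x(P) = 1, f_y(P) = -3 (gradient nonzero, so P is smooth).
Step 3: tangent line at P: 1·(x − -1) + -3·(y − -1) = 0.
Expanding: x - 3*y - 2 = 0.


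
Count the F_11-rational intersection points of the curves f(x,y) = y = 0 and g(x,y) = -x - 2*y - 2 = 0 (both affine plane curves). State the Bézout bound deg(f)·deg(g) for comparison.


Common zeros: {(9, 0)}; count = 1; Bézout bound = 1.

deg(f) = 1, deg(g) = 1, so Bézout bound = 1.
Scan x ∈ F_11. For each x, list the y ∈ F_11 with f(x, y) ≡ 0 and those with g(x, y) ≡ 0 (mod 11); the common zeros in that column are the intersection.
  x = 0: f ≡ 0 at y ∈ {0}; g ≡ 0 at y ∈ {10}; common: ∅.
  x = 1: f ≡ 0 at y ∈ {0}; g ≡ 0 at y ∈ {4}; common: ∅.
  x = 2: f ≡ 0 at y ∈ {0}; g ≡ 0 at y ∈ {9}; common: ∅.
  x = 3: f ≡ 0 at y ∈ {0}; g ≡ 0 at y ∈ {3}; common: ∅.
  x = 4: f ≡ 0 at y ∈ {0}; g ≡ 0 at y ∈ {8}; common: ∅.
  x = 5: f ≡ 0 at y ∈ {0}; g ≡ 0 at y ∈ {2}; common: ∅.
  x = 6: f ≡ 0 at y ∈ {0}; g ≡ 0 at y ∈ {7}; common: ∅.
  x = 7: f ≡ 0 at y ∈ {0}; g ≡ 0 at y ∈ {1}; common: ∅.
  x = 8: f ≡ 0 at y ∈ {0}; g ≡ 0 at y ∈ {6}; common: ∅.
  x = 9: f ≡ 0 at y ∈ {0}; g ≡ 0 at y ∈ {0}; common: {0}.
  x = 10: f ≡ 0 at y ∈ {0}; g ≡ 0 at y ∈ {5}; common: ∅.
Collecting: common zeros = {(9, 0)}, so the count is 1.
Comparison with the Bézout bound: 1 ≤ 1 = deg(f)·deg(g), as expected for curves with no common component (the bound is attained).


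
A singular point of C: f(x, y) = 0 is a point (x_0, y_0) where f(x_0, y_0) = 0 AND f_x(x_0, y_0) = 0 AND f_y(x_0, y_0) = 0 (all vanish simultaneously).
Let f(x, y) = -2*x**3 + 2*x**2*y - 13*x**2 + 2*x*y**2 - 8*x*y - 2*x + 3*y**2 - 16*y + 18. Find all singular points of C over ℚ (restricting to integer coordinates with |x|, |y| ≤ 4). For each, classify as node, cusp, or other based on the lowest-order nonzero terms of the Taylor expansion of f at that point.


Singular points: {(-1, 3)}; classification: node.

Compute partial derivatives:
  f_x = -6*x**2 + 4*x*y - 26*x + 2*y**2 - 8*y - 2.
  f_y = 2*x**2 + 4*x*y - 8*x + 6*y - 16.
Scan x_0 ∈ {−4, ..., 4}. For each x_0, f_y(x_0, y) is a polynomial in y; find its integer roots y ∈ {−4, ..., 4}, then test f_x and f at those candidates.
  x = -4: f_y(-4, y) = 48 - 10*y; no integer root y with |y| ≤ 4.
  x = -3: f_y(-3, y) = 26 - 6*y; no integer root y with |y| ≤ 4.
  x = -2: f_y(-2, y) = 8 - 2*y; vanishes at y ∈ {4}. (-2, 4): f_x = -6 ≠ 0.
  x = -1: f_y(-1, y) = 2*y - 6; vanishes at y ∈ {3}. (-1, 3): f_x = 0, f = 0 — SINGULAR.
  x = 0: f_y(0, y) = 6*y - 16; no integer root y with |y| ≤ 4.
  x = 1: f_y(1, y) = 10*y - 22; no integer root y with |y| ≤ 4.
  x = 2: f_y(2, y) = 14*y - 24; no integer root y with |y| ≤ 4.
  x = 3: f_y(3, y) = 18*y - 22; no integer root y with |y| ≤ 4.
  x = 4: f_y(4, y) = 22*y - 16; no integer root y with |y| ≤ 4.
Only singular point on the grid: (-1, 3).
Classify: substitute x = -1 + u, y = 3 + v and expand: f = -2*u**3 + 2*u**2*v - u**2 + 2*u*v**2 + v**2.
No constant or linear terms (consistent with a singular point). Quadratic part: -u**2 + v**2. Cubic part: -2*u**3 + 2*u**2*v + 2*u*v**2.
The quadratic part v**2 - u**2 = (v − u)(v + u) splits into two distinct linear factors, so there are two distinct tangent lines y − 3 = ±(x − -1) — this is a node (ordinary double point).
Classification: node.
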